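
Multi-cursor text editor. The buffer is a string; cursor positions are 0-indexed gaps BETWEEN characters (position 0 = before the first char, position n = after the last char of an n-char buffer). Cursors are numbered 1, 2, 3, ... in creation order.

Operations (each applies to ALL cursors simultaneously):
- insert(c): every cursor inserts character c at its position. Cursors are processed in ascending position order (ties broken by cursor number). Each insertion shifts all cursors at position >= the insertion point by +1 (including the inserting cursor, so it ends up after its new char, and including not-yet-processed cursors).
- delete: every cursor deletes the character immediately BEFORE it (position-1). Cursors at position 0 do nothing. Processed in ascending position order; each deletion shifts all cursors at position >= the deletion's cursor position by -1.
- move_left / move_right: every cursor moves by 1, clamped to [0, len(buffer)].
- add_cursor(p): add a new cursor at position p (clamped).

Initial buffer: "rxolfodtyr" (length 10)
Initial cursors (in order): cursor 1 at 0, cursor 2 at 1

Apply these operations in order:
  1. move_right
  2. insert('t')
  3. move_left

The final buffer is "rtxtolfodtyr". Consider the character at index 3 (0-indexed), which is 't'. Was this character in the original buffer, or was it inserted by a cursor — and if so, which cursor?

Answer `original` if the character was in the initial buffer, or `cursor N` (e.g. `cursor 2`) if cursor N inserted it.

Answer: cursor 2

Derivation:
After op 1 (move_right): buffer="rxolfodtyr" (len 10), cursors c1@1 c2@2, authorship ..........
After op 2 (insert('t')): buffer="rtxtolfodtyr" (len 12), cursors c1@2 c2@4, authorship .1.2........
After op 3 (move_left): buffer="rtxtolfodtyr" (len 12), cursors c1@1 c2@3, authorship .1.2........
Authorship (.=original, N=cursor N): . 1 . 2 . . . . . . . .
Index 3: author = 2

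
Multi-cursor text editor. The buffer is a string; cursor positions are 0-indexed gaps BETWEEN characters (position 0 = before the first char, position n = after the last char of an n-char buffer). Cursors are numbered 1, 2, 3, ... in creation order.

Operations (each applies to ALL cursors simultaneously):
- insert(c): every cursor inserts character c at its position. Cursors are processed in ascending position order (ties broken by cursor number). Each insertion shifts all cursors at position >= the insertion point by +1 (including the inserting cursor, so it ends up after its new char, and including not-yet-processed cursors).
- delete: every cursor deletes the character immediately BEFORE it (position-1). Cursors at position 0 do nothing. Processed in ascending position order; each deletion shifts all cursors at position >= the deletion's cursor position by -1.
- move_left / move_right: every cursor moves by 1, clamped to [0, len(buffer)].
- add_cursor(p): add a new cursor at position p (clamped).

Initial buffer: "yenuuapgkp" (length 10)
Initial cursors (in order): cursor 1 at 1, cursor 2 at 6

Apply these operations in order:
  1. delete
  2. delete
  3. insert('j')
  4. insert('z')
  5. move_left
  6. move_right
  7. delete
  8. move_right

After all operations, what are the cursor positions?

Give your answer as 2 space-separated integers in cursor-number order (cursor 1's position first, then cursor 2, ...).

After op 1 (delete): buffer="enuupgkp" (len 8), cursors c1@0 c2@4, authorship ........
After op 2 (delete): buffer="enupgkp" (len 7), cursors c1@0 c2@3, authorship .......
After op 3 (insert('j')): buffer="jenujpgkp" (len 9), cursors c1@1 c2@5, authorship 1...2....
After op 4 (insert('z')): buffer="jzenujzpgkp" (len 11), cursors c1@2 c2@7, authorship 11...22....
After op 5 (move_left): buffer="jzenujzpgkp" (len 11), cursors c1@1 c2@6, authorship 11...22....
After op 6 (move_right): buffer="jzenujzpgkp" (len 11), cursors c1@2 c2@7, authorship 11...22....
After op 7 (delete): buffer="jenujpgkp" (len 9), cursors c1@1 c2@5, authorship 1...2....
After op 8 (move_right): buffer="jenujpgkp" (len 9), cursors c1@2 c2@6, authorship 1...2....

Answer: 2 6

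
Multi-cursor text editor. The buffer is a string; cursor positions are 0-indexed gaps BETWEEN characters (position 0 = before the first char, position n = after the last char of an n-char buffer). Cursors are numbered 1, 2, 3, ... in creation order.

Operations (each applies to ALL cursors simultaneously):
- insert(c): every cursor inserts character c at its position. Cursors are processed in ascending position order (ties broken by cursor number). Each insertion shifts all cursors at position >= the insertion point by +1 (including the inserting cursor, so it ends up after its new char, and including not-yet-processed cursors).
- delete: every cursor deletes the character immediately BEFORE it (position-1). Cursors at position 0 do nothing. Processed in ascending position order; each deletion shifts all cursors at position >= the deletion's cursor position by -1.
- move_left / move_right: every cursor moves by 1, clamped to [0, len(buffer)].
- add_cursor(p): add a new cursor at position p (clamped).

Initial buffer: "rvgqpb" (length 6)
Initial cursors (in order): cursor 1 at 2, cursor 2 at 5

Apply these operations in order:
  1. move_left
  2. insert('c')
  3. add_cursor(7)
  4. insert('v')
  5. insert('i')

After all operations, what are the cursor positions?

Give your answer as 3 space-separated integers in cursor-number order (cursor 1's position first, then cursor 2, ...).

Answer: 4 10 13

Derivation:
After op 1 (move_left): buffer="rvgqpb" (len 6), cursors c1@1 c2@4, authorship ......
After op 2 (insert('c')): buffer="rcvgqcpb" (len 8), cursors c1@2 c2@6, authorship .1...2..
After op 3 (add_cursor(7)): buffer="rcvgqcpb" (len 8), cursors c1@2 c2@6 c3@7, authorship .1...2..
After op 4 (insert('v')): buffer="rcvvgqcvpvb" (len 11), cursors c1@3 c2@8 c3@10, authorship .11...22.3.
After op 5 (insert('i')): buffer="rcvivgqcvipvib" (len 14), cursors c1@4 c2@10 c3@13, authorship .111...222.33.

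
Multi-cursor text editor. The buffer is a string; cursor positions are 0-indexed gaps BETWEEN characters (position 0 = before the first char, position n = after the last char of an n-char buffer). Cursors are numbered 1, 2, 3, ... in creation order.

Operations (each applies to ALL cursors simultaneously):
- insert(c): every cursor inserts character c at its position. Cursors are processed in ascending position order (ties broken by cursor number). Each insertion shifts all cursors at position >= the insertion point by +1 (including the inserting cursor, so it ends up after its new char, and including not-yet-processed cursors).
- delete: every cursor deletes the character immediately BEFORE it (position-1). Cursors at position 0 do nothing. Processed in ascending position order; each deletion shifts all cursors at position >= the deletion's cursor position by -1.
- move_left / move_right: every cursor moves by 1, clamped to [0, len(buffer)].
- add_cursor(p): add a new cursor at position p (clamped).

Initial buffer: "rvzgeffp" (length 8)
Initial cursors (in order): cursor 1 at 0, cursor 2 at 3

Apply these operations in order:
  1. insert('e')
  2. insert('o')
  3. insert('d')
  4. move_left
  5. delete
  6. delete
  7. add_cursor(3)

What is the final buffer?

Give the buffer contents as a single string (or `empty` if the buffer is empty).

Answer: drvzdgeffp

Derivation:
After op 1 (insert('e')): buffer="ervzegeffp" (len 10), cursors c1@1 c2@5, authorship 1...2.....
After op 2 (insert('o')): buffer="eorvzeogeffp" (len 12), cursors c1@2 c2@7, authorship 11...22.....
After op 3 (insert('d')): buffer="eodrvzeodgeffp" (len 14), cursors c1@3 c2@9, authorship 111...222.....
After op 4 (move_left): buffer="eodrvzeodgeffp" (len 14), cursors c1@2 c2@8, authorship 111...222.....
After op 5 (delete): buffer="edrvzedgeffp" (len 12), cursors c1@1 c2@6, authorship 11...22.....
After op 6 (delete): buffer="drvzdgeffp" (len 10), cursors c1@0 c2@4, authorship 1...2.....
After op 7 (add_cursor(3)): buffer="drvzdgeffp" (len 10), cursors c1@0 c3@3 c2@4, authorship 1...2.....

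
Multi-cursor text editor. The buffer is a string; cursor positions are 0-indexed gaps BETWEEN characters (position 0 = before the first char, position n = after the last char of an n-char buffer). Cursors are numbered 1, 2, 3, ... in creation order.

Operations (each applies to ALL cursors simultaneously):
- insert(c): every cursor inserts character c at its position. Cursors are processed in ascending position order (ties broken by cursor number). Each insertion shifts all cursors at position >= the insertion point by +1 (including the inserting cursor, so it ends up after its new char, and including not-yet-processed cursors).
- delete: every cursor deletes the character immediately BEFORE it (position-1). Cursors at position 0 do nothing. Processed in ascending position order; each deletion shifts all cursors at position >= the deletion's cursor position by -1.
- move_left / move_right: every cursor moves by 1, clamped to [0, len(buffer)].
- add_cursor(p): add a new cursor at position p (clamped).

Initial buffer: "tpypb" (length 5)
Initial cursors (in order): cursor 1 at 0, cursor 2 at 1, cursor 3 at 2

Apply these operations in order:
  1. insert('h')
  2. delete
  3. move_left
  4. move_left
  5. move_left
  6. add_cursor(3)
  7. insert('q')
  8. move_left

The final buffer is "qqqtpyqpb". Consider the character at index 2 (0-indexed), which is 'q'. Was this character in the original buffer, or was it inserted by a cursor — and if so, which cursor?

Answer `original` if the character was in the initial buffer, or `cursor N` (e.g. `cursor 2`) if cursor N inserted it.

Answer: cursor 3

Derivation:
After op 1 (insert('h')): buffer="hthphypb" (len 8), cursors c1@1 c2@3 c3@5, authorship 1.2.3...
After op 2 (delete): buffer="tpypb" (len 5), cursors c1@0 c2@1 c3@2, authorship .....
After op 3 (move_left): buffer="tpypb" (len 5), cursors c1@0 c2@0 c3@1, authorship .....
After op 4 (move_left): buffer="tpypb" (len 5), cursors c1@0 c2@0 c3@0, authorship .....
After op 5 (move_left): buffer="tpypb" (len 5), cursors c1@0 c2@0 c3@0, authorship .....
After op 6 (add_cursor(3)): buffer="tpypb" (len 5), cursors c1@0 c2@0 c3@0 c4@3, authorship .....
After op 7 (insert('q')): buffer="qqqtpyqpb" (len 9), cursors c1@3 c2@3 c3@3 c4@7, authorship 123...4..
After op 8 (move_left): buffer="qqqtpyqpb" (len 9), cursors c1@2 c2@2 c3@2 c4@6, authorship 123...4..
Authorship (.=original, N=cursor N): 1 2 3 . . . 4 . .
Index 2: author = 3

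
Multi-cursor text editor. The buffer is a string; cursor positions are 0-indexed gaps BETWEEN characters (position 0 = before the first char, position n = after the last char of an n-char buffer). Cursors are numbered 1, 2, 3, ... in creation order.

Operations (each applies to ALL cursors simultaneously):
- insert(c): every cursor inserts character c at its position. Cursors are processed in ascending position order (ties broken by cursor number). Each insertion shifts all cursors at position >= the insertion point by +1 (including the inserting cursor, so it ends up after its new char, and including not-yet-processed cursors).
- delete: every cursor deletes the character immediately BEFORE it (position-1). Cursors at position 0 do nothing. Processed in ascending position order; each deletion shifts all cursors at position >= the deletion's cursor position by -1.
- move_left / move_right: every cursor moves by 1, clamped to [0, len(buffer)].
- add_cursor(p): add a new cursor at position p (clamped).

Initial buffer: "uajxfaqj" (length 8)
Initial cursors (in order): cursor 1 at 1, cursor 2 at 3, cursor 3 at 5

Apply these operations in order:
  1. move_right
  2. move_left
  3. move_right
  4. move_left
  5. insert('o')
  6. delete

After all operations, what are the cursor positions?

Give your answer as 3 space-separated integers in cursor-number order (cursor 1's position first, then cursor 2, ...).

Answer: 1 3 5

Derivation:
After op 1 (move_right): buffer="uajxfaqj" (len 8), cursors c1@2 c2@4 c3@6, authorship ........
After op 2 (move_left): buffer="uajxfaqj" (len 8), cursors c1@1 c2@3 c3@5, authorship ........
After op 3 (move_right): buffer="uajxfaqj" (len 8), cursors c1@2 c2@4 c3@6, authorship ........
After op 4 (move_left): buffer="uajxfaqj" (len 8), cursors c1@1 c2@3 c3@5, authorship ........
After op 5 (insert('o')): buffer="uoajoxfoaqj" (len 11), cursors c1@2 c2@5 c3@8, authorship .1..2..3...
After op 6 (delete): buffer="uajxfaqj" (len 8), cursors c1@1 c2@3 c3@5, authorship ........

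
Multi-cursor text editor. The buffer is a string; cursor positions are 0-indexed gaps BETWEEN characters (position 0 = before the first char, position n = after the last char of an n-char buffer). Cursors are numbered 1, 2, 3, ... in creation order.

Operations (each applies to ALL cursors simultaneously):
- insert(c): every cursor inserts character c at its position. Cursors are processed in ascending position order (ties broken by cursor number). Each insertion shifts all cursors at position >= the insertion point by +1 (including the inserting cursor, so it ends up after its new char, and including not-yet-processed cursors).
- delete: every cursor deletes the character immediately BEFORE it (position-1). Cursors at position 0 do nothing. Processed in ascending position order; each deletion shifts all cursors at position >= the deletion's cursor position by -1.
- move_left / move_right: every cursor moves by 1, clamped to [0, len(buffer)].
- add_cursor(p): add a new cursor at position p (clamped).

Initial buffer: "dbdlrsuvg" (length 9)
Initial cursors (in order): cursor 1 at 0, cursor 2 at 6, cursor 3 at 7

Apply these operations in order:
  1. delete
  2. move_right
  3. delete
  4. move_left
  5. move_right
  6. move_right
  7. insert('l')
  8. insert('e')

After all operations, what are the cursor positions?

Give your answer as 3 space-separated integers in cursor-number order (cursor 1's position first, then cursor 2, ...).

After op 1 (delete): buffer="dbdlrvg" (len 7), cursors c1@0 c2@5 c3@5, authorship .......
After op 2 (move_right): buffer="dbdlrvg" (len 7), cursors c1@1 c2@6 c3@6, authorship .......
After op 3 (delete): buffer="bdlg" (len 4), cursors c1@0 c2@3 c3@3, authorship ....
After op 4 (move_left): buffer="bdlg" (len 4), cursors c1@0 c2@2 c3@2, authorship ....
After op 5 (move_right): buffer="bdlg" (len 4), cursors c1@1 c2@3 c3@3, authorship ....
After op 6 (move_right): buffer="bdlg" (len 4), cursors c1@2 c2@4 c3@4, authorship ....
After op 7 (insert('l')): buffer="bdllgll" (len 7), cursors c1@3 c2@7 c3@7, authorship ..1..23
After op 8 (insert('e')): buffer="bdlelgllee" (len 10), cursors c1@4 c2@10 c3@10, authorship ..11..2323

Answer: 4 10 10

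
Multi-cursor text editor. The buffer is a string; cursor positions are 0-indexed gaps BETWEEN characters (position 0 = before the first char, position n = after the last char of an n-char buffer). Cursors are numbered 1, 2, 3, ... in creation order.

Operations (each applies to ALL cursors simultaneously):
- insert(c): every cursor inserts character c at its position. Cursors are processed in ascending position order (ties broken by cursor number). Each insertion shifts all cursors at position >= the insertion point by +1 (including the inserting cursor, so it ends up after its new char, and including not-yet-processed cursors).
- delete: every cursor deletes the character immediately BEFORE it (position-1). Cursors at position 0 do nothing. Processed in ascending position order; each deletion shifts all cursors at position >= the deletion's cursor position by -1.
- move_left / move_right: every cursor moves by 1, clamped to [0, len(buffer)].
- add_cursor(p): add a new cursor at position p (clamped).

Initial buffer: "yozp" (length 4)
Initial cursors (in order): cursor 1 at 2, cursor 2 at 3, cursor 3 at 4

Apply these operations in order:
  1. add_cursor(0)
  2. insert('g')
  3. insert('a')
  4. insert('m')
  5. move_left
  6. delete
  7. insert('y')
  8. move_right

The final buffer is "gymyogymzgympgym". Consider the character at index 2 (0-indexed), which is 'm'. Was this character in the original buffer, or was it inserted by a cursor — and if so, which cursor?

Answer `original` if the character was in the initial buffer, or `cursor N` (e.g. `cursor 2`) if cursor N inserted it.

After op 1 (add_cursor(0)): buffer="yozp" (len 4), cursors c4@0 c1@2 c2@3 c3@4, authorship ....
After op 2 (insert('g')): buffer="gyogzgpg" (len 8), cursors c4@1 c1@4 c2@6 c3@8, authorship 4..1.2.3
After op 3 (insert('a')): buffer="gayogazgapga" (len 12), cursors c4@2 c1@6 c2@9 c3@12, authorship 44..11.22.33
After op 4 (insert('m')): buffer="gamyogamzgampgam" (len 16), cursors c4@3 c1@8 c2@12 c3@16, authorship 444..111.222.333
After op 5 (move_left): buffer="gamyogamzgampgam" (len 16), cursors c4@2 c1@7 c2@11 c3@15, authorship 444..111.222.333
After op 6 (delete): buffer="gmyogmzgmpgm" (len 12), cursors c4@1 c1@5 c2@8 c3@11, authorship 44..11.22.33
After op 7 (insert('y')): buffer="gymyogymzgympgym" (len 16), cursors c4@2 c1@7 c2@11 c3@15, authorship 444..111.222.333
After op 8 (move_right): buffer="gymyogymzgympgym" (len 16), cursors c4@3 c1@8 c2@12 c3@16, authorship 444..111.222.333
Authorship (.=original, N=cursor N): 4 4 4 . . 1 1 1 . 2 2 2 . 3 3 3
Index 2: author = 4

Answer: cursor 4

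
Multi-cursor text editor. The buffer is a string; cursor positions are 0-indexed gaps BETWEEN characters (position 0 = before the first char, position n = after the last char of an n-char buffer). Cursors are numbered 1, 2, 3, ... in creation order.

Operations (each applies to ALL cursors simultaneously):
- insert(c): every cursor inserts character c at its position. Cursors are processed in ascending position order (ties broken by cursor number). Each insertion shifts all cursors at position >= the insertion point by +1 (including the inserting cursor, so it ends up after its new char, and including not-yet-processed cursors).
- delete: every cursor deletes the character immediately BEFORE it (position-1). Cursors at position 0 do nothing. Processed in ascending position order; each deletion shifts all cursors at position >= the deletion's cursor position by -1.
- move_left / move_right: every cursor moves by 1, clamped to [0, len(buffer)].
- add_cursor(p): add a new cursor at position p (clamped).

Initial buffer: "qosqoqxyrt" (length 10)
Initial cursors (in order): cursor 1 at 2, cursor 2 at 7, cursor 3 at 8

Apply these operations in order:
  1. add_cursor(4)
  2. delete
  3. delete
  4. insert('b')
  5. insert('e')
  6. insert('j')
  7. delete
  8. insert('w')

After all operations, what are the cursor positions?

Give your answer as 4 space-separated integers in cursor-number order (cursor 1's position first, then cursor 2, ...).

After op 1 (add_cursor(4)): buffer="qosqoqxyrt" (len 10), cursors c1@2 c4@4 c2@7 c3@8, authorship ..........
After op 2 (delete): buffer="qsoqrt" (len 6), cursors c1@1 c4@2 c2@4 c3@4, authorship ......
After op 3 (delete): buffer="rt" (len 2), cursors c1@0 c2@0 c3@0 c4@0, authorship ..
After op 4 (insert('b')): buffer="bbbbrt" (len 6), cursors c1@4 c2@4 c3@4 c4@4, authorship 1234..
After op 5 (insert('e')): buffer="bbbbeeeert" (len 10), cursors c1@8 c2@8 c3@8 c4@8, authorship 12341234..
After op 6 (insert('j')): buffer="bbbbeeeejjjjrt" (len 14), cursors c1@12 c2@12 c3@12 c4@12, authorship 123412341234..
After op 7 (delete): buffer="bbbbeeeert" (len 10), cursors c1@8 c2@8 c3@8 c4@8, authorship 12341234..
After op 8 (insert('w')): buffer="bbbbeeeewwwwrt" (len 14), cursors c1@12 c2@12 c3@12 c4@12, authorship 123412341234..

Answer: 12 12 12 12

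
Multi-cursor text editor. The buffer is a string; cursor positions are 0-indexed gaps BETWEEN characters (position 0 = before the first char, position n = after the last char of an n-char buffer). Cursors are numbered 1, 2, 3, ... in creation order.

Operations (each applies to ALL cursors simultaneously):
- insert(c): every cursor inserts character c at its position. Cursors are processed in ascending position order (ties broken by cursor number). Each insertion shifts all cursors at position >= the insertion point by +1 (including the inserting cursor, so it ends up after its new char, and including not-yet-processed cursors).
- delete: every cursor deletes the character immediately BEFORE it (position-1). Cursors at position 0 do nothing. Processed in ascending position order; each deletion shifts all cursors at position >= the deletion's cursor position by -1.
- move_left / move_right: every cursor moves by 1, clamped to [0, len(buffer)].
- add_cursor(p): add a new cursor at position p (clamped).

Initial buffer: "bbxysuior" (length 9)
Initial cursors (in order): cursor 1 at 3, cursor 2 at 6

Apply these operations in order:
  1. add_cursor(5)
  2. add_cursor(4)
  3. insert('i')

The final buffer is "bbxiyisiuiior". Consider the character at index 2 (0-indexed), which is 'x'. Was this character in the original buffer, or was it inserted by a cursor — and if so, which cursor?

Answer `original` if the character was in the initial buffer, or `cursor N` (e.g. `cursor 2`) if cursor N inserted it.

After op 1 (add_cursor(5)): buffer="bbxysuior" (len 9), cursors c1@3 c3@5 c2@6, authorship .........
After op 2 (add_cursor(4)): buffer="bbxysuior" (len 9), cursors c1@3 c4@4 c3@5 c2@6, authorship .........
After op 3 (insert('i')): buffer="bbxiyisiuiior" (len 13), cursors c1@4 c4@6 c3@8 c2@10, authorship ...1.4.3.2...
Authorship (.=original, N=cursor N): . . . 1 . 4 . 3 . 2 . . .
Index 2: author = original

Answer: original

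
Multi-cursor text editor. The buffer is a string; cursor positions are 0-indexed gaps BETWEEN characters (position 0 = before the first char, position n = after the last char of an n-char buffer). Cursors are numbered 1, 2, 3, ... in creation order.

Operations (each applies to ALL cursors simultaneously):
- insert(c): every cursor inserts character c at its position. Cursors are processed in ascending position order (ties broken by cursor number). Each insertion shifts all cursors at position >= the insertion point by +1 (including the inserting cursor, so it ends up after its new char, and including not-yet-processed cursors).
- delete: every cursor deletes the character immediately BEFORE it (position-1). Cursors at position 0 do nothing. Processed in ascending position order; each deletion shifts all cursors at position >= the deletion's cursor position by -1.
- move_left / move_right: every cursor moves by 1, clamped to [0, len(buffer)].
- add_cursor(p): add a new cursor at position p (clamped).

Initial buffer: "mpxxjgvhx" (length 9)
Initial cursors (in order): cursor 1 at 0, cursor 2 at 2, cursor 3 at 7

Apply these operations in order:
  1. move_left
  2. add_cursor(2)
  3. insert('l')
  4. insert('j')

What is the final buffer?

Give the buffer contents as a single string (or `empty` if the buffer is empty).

Answer: ljmljpljxxjgljvhx

Derivation:
After op 1 (move_left): buffer="mpxxjgvhx" (len 9), cursors c1@0 c2@1 c3@6, authorship .........
After op 2 (add_cursor(2)): buffer="mpxxjgvhx" (len 9), cursors c1@0 c2@1 c4@2 c3@6, authorship .........
After op 3 (insert('l')): buffer="lmlplxxjglvhx" (len 13), cursors c1@1 c2@3 c4@5 c3@10, authorship 1.2.4....3...
After op 4 (insert('j')): buffer="ljmljpljxxjgljvhx" (len 17), cursors c1@2 c2@5 c4@8 c3@14, authorship 11.22.44....33...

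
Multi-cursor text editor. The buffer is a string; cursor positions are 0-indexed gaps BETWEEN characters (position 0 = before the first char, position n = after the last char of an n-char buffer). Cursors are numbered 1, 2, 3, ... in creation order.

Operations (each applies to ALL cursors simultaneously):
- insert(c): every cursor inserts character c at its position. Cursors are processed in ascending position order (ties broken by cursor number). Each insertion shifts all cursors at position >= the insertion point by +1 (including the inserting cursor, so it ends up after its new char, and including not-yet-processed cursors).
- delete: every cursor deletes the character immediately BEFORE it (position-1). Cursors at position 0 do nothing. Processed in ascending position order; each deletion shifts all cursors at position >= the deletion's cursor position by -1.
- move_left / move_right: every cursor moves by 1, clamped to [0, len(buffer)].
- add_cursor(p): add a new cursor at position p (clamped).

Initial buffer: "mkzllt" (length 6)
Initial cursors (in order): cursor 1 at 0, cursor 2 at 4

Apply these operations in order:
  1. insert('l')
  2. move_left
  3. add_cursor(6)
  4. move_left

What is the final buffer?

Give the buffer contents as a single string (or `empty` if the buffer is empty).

After op 1 (insert('l')): buffer="lmkzlllt" (len 8), cursors c1@1 c2@6, authorship 1....2..
After op 2 (move_left): buffer="lmkzlllt" (len 8), cursors c1@0 c2@5, authorship 1....2..
After op 3 (add_cursor(6)): buffer="lmkzlllt" (len 8), cursors c1@0 c2@5 c3@6, authorship 1....2..
After op 4 (move_left): buffer="lmkzlllt" (len 8), cursors c1@0 c2@4 c3@5, authorship 1....2..

Answer: lmkzlllt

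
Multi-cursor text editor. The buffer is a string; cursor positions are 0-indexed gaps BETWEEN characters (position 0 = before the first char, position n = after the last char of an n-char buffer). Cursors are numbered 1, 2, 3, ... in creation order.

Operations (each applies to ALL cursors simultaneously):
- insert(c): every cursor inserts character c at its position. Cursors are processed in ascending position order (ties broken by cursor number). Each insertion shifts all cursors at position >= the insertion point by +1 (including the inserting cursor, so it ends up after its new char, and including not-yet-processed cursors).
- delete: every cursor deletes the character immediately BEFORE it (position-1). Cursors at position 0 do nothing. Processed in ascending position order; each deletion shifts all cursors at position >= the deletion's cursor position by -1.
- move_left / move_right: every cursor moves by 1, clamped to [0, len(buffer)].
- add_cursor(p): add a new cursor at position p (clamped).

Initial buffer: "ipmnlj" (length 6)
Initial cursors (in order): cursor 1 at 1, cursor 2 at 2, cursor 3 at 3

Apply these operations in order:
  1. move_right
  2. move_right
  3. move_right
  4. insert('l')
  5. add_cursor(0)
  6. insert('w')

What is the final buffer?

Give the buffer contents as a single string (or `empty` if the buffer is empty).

Answer: wipmnlwllwjlw

Derivation:
After op 1 (move_right): buffer="ipmnlj" (len 6), cursors c1@2 c2@3 c3@4, authorship ......
After op 2 (move_right): buffer="ipmnlj" (len 6), cursors c1@3 c2@4 c3@5, authorship ......
After op 3 (move_right): buffer="ipmnlj" (len 6), cursors c1@4 c2@5 c3@6, authorship ......
After op 4 (insert('l')): buffer="ipmnllljl" (len 9), cursors c1@5 c2@7 c3@9, authorship ....1.2.3
After op 5 (add_cursor(0)): buffer="ipmnllljl" (len 9), cursors c4@0 c1@5 c2@7 c3@9, authorship ....1.2.3
After op 6 (insert('w')): buffer="wipmnlwllwjlw" (len 13), cursors c4@1 c1@7 c2@10 c3@13, authorship 4....11.22.33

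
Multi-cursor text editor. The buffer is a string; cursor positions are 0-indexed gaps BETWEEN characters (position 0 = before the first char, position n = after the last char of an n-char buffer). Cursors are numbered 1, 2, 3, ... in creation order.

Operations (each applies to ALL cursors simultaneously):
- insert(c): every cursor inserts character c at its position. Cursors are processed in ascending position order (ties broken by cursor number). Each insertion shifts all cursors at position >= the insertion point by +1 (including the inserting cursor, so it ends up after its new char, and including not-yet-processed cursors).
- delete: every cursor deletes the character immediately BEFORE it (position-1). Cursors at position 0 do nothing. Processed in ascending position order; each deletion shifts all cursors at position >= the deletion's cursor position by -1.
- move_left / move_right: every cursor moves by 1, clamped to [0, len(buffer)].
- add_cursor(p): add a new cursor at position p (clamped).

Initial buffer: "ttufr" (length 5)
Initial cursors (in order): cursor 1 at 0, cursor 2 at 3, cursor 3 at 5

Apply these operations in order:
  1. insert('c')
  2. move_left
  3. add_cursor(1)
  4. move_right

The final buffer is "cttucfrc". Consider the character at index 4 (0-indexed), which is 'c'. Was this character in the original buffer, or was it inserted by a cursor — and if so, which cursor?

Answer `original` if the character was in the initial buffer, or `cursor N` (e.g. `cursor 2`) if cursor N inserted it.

Answer: cursor 2

Derivation:
After op 1 (insert('c')): buffer="cttucfrc" (len 8), cursors c1@1 c2@5 c3@8, authorship 1...2..3
After op 2 (move_left): buffer="cttucfrc" (len 8), cursors c1@0 c2@4 c3@7, authorship 1...2..3
After op 3 (add_cursor(1)): buffer="cttucfrc" (len 8), cursors c1@0 c4@1 c2@4 c3@7, authorship 1...2..3
After op 4 (move_right): buffer="cttucfrc" (len 8), cursors c1@1 c4@2 c2@5 c3@8, authorship 1...2..3
Authorship (.=original, N=cursor N): 1 . . . 2 . . 3
Index 4: author = 2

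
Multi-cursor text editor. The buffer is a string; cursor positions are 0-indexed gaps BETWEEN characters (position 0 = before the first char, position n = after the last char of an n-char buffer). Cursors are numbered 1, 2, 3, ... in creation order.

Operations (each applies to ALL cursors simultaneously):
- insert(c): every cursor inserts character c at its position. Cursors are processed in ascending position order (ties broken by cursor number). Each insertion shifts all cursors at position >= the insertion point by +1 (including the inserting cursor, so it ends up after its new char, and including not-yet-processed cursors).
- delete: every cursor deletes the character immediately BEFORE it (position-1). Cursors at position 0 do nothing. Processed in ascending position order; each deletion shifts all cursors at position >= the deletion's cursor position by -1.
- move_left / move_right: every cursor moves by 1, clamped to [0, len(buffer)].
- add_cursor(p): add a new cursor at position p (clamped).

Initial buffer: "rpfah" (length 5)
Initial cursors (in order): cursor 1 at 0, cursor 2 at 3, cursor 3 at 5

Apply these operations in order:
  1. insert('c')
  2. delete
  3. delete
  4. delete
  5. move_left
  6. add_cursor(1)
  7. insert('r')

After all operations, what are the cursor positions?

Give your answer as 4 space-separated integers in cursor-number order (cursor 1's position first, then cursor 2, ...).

After op 1 (insert('c')): buffer="crpfcahc" (len 8), cursors c1@1 c2@5 c3@8, authorship 1...2..3
After op 2 (delete): buffer="rpfah" (len 5), cursors c1@0 c2@3 c3@5, authorship .....
After op 3 (delete): buffer="rpa" (len 3), cursors c1@0 c2@2 c3@3, authorship ...
After op 4 (delete): buffer="r" (len 1), cursors c1@0 c2@1 c3@1, authorship .
After op 5 (move_left): buffer="r" (len 1), cursors c1@0 c2@0 c3@0, authorship .
After op 6 (add_cursor(1)): buffer="r" (len 1), cursors c1@0 c2@0 c3@0 c4@1, authorship .
After op 7 (insert('r')): buffer="rrrrr" (len 5), cursors c1@3 c2@3 c3@3 c4@5, authorship 123.4

Answer: 3 3 3 5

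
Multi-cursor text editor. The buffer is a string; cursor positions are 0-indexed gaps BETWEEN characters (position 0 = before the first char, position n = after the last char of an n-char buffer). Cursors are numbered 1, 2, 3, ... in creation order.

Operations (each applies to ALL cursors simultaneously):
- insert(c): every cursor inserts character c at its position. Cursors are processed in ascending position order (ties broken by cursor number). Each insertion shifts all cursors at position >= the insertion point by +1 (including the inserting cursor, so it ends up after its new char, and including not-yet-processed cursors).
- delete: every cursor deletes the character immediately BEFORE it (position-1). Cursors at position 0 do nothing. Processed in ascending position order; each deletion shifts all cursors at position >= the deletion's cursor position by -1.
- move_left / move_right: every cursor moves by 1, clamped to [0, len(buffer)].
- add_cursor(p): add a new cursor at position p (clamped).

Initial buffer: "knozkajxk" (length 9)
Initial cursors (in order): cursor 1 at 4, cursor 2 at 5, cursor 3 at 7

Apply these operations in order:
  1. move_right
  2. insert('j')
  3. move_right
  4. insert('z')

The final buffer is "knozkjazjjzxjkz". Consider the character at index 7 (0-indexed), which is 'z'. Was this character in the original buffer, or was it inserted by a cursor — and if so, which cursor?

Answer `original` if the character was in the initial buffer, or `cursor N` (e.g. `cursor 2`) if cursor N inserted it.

After op 1 (move_right): buffer="knozkajxk" (len 9), cursors c1@5 c2@6 c3@8, authorship .........
After op 2 (insert('j')): buffer="knozkjajjxjk" (len 12), cursors c1@6 c2@8 c3@11, authorship .....1.2..3.
After op 3 (move_right): buffer="knozkjajjxjk" (len 12), cursors c1@7 c2@9 c3@12, authorship .....1.2..3.
After op 4 (insert('z')): buffer="knozkjazjjzxjkz" (len 15), cursors c1@8 c2@11 c3@15, authorship .....1.12.2.3.3
Authorship (.=original, N=cursor N): . . . . . 1 . 1 2 . 2 . 3 . 3
Index 7: author = 1

Answer: cursor 1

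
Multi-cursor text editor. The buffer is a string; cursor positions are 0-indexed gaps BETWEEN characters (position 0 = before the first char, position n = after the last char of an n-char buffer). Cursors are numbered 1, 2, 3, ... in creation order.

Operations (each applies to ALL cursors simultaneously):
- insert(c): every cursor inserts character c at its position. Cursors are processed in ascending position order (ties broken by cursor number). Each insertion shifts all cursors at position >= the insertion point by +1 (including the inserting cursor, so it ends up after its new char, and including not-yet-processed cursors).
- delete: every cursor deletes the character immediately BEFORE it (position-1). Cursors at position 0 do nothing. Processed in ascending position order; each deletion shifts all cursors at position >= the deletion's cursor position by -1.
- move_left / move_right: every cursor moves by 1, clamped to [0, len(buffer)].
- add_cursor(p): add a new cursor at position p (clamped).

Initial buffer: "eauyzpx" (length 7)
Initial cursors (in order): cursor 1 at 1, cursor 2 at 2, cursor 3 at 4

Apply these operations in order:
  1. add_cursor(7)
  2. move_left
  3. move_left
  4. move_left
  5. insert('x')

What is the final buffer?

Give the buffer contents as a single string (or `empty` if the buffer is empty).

Answer: xxexauyxzpx

Derivation:
After op 1 (add_cursor(7)): buffer="eauyzpx" (len 7), cursors c1@1 c2@2 c3@4 c4@7, authorship .......
After op 2 (move_left): buffer="eauyzpx" (len 7), cursors c1@0 c2@1 c3@3 c4@6, authorship .......
After op 3 (move_left): buffer="eauyzpx" (len 7), cursors c1@0 c2@0 c3@2 c4@5, authorship .......
After op 4 (move_left): buffer="eauyzpx" (len 7), cursors c1@0 c2@0 c3@1 c4@4, authorship .......
After op 5 (insert('x')): buffer="xxexauyxzpx" (len 11), cursors c1@2 c2@2 c3@4 c4@8, authorship 12.3...4...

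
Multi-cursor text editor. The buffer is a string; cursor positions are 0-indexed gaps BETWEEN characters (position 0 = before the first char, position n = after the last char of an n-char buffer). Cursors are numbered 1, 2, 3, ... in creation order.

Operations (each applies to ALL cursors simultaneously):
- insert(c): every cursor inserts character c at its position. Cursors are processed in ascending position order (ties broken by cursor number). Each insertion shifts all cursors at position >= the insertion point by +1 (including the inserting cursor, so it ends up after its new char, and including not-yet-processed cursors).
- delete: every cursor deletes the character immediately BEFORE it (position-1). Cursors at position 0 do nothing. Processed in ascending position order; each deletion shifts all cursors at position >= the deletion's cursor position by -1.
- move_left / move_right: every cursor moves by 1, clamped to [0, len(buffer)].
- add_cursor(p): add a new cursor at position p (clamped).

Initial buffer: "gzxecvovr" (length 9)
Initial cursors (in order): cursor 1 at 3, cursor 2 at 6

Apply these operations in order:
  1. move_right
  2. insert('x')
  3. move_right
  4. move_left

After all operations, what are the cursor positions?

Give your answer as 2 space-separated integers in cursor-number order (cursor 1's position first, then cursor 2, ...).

Answer: 5 9

Derivation:
After op 1 (move_right): buffer="gzxecvovr" (len 9), cursors c1@4 c2@7, authorship .........
After op 2 (insert('x')): buffer="gzxexcvoxvr" (len 11), cursors c1@5 c2@9, authorship ....1...2..
After op 3 (move_right): buffer="gzxexcvoxvr" (len 11), cursors c1@6 c2@10, authorship ....1...2..
After op 4 (move_left): buffer="gzxexcvoxvr" (len 11), cursors c1@5 c2@9, authorship ....1...2..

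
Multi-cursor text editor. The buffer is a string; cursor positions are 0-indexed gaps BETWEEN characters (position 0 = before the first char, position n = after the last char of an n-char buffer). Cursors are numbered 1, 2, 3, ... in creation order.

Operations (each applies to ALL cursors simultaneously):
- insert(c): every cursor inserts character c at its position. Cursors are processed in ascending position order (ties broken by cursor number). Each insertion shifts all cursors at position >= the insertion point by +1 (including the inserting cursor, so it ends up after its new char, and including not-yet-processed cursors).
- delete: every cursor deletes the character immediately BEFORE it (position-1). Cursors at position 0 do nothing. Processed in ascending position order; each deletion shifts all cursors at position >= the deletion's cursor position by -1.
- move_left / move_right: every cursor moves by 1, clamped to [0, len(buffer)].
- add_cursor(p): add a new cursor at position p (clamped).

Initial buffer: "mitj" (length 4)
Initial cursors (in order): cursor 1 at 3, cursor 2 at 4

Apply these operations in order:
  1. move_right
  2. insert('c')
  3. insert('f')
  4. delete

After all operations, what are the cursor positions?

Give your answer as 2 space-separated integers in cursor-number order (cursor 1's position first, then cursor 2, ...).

Answer: 6 6

Derivation:
After op 1 (move_right): buffer="mitj" (len 4), cursors c1@4 c2@4, authorship ....
After op 2 (insert('c')): buffer="mitjcc" (len 6), cursors c1@6 c2@6, authorship ....12
After op 3 (insert('f')): buffer="mitjccff" (len 8), cursors c1@8 c2@8, authorship ....1212
After op 4 (delete): buffer="mitjcc" (len 6), cursors c1@6 c2@6, authorship ....12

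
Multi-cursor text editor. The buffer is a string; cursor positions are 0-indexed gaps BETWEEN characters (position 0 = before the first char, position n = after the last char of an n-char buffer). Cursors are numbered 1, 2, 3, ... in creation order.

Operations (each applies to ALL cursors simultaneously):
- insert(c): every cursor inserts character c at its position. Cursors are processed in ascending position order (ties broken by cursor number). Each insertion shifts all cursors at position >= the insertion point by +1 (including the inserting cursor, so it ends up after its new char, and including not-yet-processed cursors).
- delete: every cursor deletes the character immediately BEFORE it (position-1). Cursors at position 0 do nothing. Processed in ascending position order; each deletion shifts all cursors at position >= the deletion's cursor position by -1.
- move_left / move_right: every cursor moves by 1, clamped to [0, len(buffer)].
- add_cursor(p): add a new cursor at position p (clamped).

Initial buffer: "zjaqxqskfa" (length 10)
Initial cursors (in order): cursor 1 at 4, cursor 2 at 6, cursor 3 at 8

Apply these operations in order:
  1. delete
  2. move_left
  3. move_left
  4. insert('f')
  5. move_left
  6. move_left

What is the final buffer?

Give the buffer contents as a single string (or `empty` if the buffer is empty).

After op 1 (delete): buffer="zjaxsfa" (len 7), cursors c1@3 c2@4 c3@5, authorship .......
After op 2 (move_left): buffer="zjaxsfa" (len 7), cursors c1@2 c2@3 c3@4, authorship .......
After op 3 (move_left): buffer="zjaxsfa" (len 7), cursors c1@1 c2@2 c3@3, authorship .......
After op 4 (insert('f')): buffer="zfjfafxsfa" (len 10), cursors c1@2 c2@4 c3@6, authorship .1.2.3....
After op 5 (move_left): buffer="zfjfafxsfa" (len 10), cursors c1@1 c2@3 c3@5, authorship .1.2.3....
After op 6 (move_left): buffer="zfjfafxsfa" (len 10), cursors c1@0 c2@2 c3@4, authorship .1.2.3....

Answer: zfjfafxsfa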